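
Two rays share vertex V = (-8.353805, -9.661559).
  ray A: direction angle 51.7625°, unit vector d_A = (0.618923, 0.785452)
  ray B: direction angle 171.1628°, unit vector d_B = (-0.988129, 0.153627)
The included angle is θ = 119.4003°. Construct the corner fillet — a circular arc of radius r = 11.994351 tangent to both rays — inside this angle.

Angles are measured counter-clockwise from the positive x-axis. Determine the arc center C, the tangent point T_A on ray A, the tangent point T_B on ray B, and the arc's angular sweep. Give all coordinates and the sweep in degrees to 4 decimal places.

center=(-13.4368,3.2672) T_A=(-4.0158,-4.1564) T_B=(-15.2795,-8.5848) sweep=60.5997

bisector direction at 111.4627° = (-0.365895,0.930656)
center distance |VC| = r/sin(θ/2) = 11.994351/sin(59.7002°) = 13.892048
C = V + |VC|·bis = (-13.4368,3.2672)
T_A = V + ((C−V)·d_A)·d_A = V + 7.0089·d_A = (-4.0158,-4.1564)
T_B = V + ((C−V)·d_B)·d_B = V + 7.0089·d_B = (-15.2795,-8.5848)
sweep = 180° − θ = 60.5997°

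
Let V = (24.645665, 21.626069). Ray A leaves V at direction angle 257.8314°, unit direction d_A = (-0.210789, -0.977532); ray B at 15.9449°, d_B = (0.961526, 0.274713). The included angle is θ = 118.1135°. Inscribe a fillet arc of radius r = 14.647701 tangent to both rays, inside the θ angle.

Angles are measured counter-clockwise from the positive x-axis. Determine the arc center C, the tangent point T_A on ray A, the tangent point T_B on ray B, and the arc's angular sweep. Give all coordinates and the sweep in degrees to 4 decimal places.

bisector direction at 316.8881° = (0.730021,-0.683425)
center distance |VC| = r/sin(θ/2) = 14.647701/sin(59.0568°) = 17.078342
C = V + |VC|·bis = (37.1132,9.9543)
T_A = V + ((C−V)·d_A)·d_A = V + 8.7815·d_A = (22.7946,13.0419)
T_B = V + ((C−V)·d_B)·d_B = V + 8.7815·d_B = (33.0893,24.0385)
sweep = 180° − θ = 61.8865°

center=(37.1132,9.9543) T_A=(22.7946,13.0419) T_B=(33.0893,24.0385) sweep=61.8865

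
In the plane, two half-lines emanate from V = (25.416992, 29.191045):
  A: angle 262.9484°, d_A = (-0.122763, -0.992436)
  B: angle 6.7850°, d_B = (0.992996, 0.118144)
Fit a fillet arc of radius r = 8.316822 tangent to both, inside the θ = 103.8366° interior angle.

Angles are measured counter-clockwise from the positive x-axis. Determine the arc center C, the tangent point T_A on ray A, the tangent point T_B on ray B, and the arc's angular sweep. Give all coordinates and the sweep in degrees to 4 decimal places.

bisector direction at 314.8667° = (0.705460,-0.708750)
center distance |VC| = r/sin(θ/2) = 8.316822/sin(51.9183°) = 10.565981
C = V + |VC|·bis = (32.8709,21.7024)
T_A = V + ((C−V)·d_A)·d_A = V + 6.5169·d_A = (24.6170,22.7234)
T_B = V + ((C−V)·d_B)·d_B = V + 6.5169·d_B = (31.8883,29.9610)
sweep = 180° − θ = 76.1634°

center=(32.8709,21.7024) T_A=(24.6170,22.7234) T_B=(31.8883,29.9610) sweep=76.1634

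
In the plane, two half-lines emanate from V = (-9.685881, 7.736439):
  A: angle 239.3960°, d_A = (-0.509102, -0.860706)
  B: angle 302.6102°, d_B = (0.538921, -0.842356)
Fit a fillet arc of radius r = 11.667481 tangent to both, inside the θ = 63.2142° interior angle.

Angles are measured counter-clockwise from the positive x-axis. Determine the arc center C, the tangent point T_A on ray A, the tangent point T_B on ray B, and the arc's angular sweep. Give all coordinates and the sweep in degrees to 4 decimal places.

center=(-9.2961,-14.5224) T_A=(-19.3384,-8.5825) T_B=(0.5320,-8.2346) sweep=116.7858

bisector direction at 271.0031° = (0.017507,-0.999847)
center distance |VC| = r/sin(θ/2) = 11.667481/sin(31.6071°) = 22.262300
C = V + |VC|·bis = (-9.2961,-14.5224)
T_A = V + ((C−V)·d_A)·d_A = V + 18.9600·d_A = (-19.3384,-8.5825)
T_B = V + ((C−V)·d_B)·d_B = V + 18.9600·d_B = (0.5320,-8.2346)
sweep = 180° − θ = 116.7858°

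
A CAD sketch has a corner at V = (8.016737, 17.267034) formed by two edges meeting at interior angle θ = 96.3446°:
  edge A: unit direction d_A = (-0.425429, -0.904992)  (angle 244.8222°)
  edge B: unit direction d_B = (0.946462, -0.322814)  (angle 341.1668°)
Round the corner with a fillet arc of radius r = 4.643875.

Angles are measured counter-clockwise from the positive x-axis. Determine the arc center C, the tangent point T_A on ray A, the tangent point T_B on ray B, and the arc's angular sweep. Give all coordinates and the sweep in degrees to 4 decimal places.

center=(10.4513,11.5301) T_A=(6.2486,13.5058) T_B=(11.9504,15.9254) sweep=83.6554

bisector direction at 292.9945° = (0.390643,-0.920542)
center distance |VC| = r/sin(θ/2) = 4.643875/sin(48.1723°) = 6.232104
C = V + |VC|·bis = (10.4513,11.5301)
T_A = V + ((C−V)·d_A)·d_A = V + 4.1561·d_A = (6.2486,13.5058)
T_B = V + ((C−V)·d_B)·d_B = V + 4.1561·d_B = (11.9504,15.9254)
sweep = 180° − θ = 83.6554°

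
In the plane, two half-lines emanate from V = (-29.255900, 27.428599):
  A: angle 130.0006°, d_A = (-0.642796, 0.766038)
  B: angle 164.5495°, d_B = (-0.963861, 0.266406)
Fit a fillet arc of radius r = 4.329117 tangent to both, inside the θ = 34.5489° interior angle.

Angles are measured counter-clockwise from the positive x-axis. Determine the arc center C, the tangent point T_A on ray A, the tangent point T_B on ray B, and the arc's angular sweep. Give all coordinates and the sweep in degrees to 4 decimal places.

bisector direction at 147.2750° = (-0.841275,0.540607)
center distance |VC| = r/sin(θ/2) = 4.329117/sin(17.2745°) = 14.578651
C = V + |VC|·bis = (-41.5206,35.3099)
T_A = V + ((C−V)·d_A)·d_A = V + 13.9211·d_A = (-38.2043,38.0927)
T_B = V + ((C−V)·d_B)·d_B = V + 13.9211·d_B = (-42.6739,31.1372)
sweep = 180° − θ = 145.4511°

center=(-41.5206,35.3099) T_A=(-38.2043,38.0927) T_B=(-42.6739,31.1372) sweep=145.4511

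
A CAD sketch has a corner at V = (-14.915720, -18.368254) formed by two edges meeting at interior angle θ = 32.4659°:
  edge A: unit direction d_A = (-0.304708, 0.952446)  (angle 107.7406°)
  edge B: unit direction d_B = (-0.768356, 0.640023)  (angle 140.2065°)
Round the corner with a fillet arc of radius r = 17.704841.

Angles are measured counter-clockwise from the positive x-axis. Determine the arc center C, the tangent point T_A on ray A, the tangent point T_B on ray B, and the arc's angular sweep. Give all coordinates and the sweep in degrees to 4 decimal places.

bisector direction at 123.9735° = (-0.558810,0.829296)
center distance |VC| = r/sin(θ/2) = 17.704841/sin(16.2329°) = 63.334876
C = V + |VC|·bis = (-50.3079,34.1551)
T_A = V + ((C−V)·d_A)·d_A = V + 60.8099·d_A = (-33.4450,39.5499)
T_B = V + ((C−V)·d_B)·d_B = V + 60.8099·d_B = (-61.6394,20.5515)
sweep = 180° − θ = 147.5341°

center=(-50.3079,34.1551) T_A=(-33.4450,39.5499) T_B=(-61.6394,20.5515) sweep=147.5341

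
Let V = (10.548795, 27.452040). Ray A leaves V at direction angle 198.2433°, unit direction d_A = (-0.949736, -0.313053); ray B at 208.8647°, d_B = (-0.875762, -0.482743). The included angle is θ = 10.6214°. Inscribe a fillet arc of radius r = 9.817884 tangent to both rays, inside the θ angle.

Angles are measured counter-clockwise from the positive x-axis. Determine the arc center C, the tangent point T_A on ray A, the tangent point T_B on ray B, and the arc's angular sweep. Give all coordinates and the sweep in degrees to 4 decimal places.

center=(-86.6879,-14.9367) T_A=(-89.7615,-5.6123) T_B=(-81.9484,-23.5348) sweep=169.3786

bisector direction at 203.5540° = (-0.916684,-0.399613)
center distance |VC| = r/sin(θ/2) = 9.817884/sin(5.3107°) = 106.074452
C = V + |VC|·bis = (-86.6879,-14.9367)
T_A = V + ((C−V)·d_A)·d_A = V + 105.6191·d_A = (-89.7615,-5.6123)
T_B = V + ((C−V)·d_B)·d_B = V + 105.6191·d_B = (-81.9484,-23.5348)
sweep = 180° − θ = 169.3786°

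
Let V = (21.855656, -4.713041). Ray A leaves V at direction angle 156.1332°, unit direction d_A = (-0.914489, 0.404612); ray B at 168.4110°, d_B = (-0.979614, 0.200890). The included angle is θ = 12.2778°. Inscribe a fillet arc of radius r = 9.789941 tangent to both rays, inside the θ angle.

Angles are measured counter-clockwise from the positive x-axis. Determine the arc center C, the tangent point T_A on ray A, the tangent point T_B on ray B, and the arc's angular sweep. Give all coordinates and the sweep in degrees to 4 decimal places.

center=(-65.3439,23.1627) T_A=(-61.3828,32.1155) T_B=(-67.3106,13.5723) sweep=167.7222

bisector direction at 162.2721° = (-0.952513,0.304497)
center distance |VC| = r/sin(θ/2) = 9.789941/sin(6.1389°) = 91.546850
C = V + |VC|·bis = (-65.3439,23.1627)
T_A = V + ((C−V)·d_A)·d_A = V + 91.0219·d_A = (-61.3828,32.1155)
T_B = V + ((C−V)·d_B)·d_B = V + 91.0219·d_B = (-67.3106,13.5723)
sweep = 180° − θ = 167.7222°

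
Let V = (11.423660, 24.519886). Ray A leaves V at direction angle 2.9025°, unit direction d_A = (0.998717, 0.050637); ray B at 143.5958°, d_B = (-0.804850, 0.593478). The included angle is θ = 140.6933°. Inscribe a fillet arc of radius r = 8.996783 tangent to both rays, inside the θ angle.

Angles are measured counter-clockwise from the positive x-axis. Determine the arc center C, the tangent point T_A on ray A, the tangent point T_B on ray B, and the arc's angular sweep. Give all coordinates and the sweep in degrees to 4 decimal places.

center=(14.1770,33.6678) T_A=(14.6326,24.6826) T_B=(8.8376,26.4268) sweep=39.3067

bisector direction at 73.2492° = (0.288210,0.957567)
center distance |VC| = r/sin(θ/2) = 8.996783/sin(70.3466°) = 9.553314
C = V + |VC|·bis = (14.1770,33.6678)
T_A = V + ((C−V)·d_A)·d_A = V + 3.2131·d_A = (14.6326,24.6826)
T_B = V + ((C−V)·d_B)·d_B = V + 3.2131·d_B = (8.8376,26.4268)
sweep = 180° − θ = 39.3067°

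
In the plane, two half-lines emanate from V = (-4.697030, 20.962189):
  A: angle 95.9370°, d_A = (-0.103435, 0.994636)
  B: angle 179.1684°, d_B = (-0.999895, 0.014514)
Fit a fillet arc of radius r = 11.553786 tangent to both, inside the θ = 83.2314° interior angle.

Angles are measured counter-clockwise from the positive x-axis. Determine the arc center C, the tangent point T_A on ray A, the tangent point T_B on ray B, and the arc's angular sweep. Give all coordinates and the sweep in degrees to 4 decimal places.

center=(-17.5341,32.7035) T_A=(-6.0423,33.8986) T_B=(-17.7018,21.1510) sweep=96.7686

bisector direction at 137.5527° = (-0.737898,0.674912)
center distance |VC| = r/sin(θ/2) = 11.553786/sin(41.6157°) = 17.396845
C = V + |VC|·bis = (-17.5341,32.7035)
T_A = V + ((C−V)·d_A)·d_A = V + 13.0062·d_A = (-6.0423,33.8986)
T_B = V + ((C−V)·d_B)·d_B = V + 13.0062·d_B = (-17.7018,21.1510)
sweep = 180° − θ = 96.7686°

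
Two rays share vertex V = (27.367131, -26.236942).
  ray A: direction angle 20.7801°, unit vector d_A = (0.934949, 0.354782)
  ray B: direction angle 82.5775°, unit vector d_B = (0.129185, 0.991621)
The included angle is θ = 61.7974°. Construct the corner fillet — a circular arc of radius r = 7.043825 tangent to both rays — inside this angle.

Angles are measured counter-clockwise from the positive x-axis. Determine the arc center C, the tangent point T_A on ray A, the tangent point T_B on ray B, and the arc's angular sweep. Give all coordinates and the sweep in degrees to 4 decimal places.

center=(35.8724,-15.4755) T_A=(38.3715,-22.0612) T_B=(28.8876,-14.5656) sweep=118.2026

bisector direction at 51.6788° = (0.620069,0.784547)
center distance |VC| = r/sin(θ/2) = 7.043825/sin(30.8987°) = 13.716701
C = V + |VC|·bis = (35.8724,-15.4755)
T_A = V + ((C−V)·d_A)·d_A = V + 11.7700·d_A = (38.3715,-22.0612)
T_B = V + ((C−V)·d_B)·d_B = V + 11.7700·d_B = (28.8876,-14.5656)
sweep = 180° − θ = 118.2026°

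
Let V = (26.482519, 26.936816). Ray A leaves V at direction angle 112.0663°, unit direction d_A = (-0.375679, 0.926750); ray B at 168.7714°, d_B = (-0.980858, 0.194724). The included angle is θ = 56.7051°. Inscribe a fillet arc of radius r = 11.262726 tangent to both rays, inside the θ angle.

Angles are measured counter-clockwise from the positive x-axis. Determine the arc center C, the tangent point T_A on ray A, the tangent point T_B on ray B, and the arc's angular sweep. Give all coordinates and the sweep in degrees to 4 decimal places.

bisector direction at 140.4188° = (-0.770723,0.637170)
center distance |VC| = r/sin(θ/2) = 11.262726/sin(28.3526°) = 23.716217
C = V + |VC|·bis = (8.2039,42.0481)
T_A = V + ((C−V)·d_A)·d_A = V + 20.8713·d_A = (18.6416,46.2793)
T_B = V + ((C−V)·d_B)·d_B = V + 20.8713·d_B = (6.0108,31.0010)
sweep = 180° − θ = 123.2949°

center=(8.2039,42.0481) T_A=(18.6416,46.2793) T_B=(6.0108,31.0010) sweep=123.2949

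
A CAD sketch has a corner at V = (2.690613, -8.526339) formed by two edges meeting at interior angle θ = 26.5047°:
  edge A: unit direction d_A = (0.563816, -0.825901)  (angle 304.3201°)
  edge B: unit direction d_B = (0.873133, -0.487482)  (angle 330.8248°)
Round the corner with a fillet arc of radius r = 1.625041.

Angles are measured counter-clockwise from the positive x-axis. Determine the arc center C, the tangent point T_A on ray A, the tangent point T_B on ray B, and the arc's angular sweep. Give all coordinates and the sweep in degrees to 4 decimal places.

bisector direction at 317.5725° = (0.738131,-0.674657)
center distance |VC| = r/sin(θ/2) = 1.625041/sin(13.2523°) = 7.088810
C = V + |VC|·bis = (7.9231,-13.3089)
T_A = V + ((C−V)·d_A)·d_A = V + 6.9000·d_A = (6.5810,-14.2251)
T_B = V + ((C−V)·d_B)·d_B = V + 6.9000·d_B = (8.7153,-11.8900)
sweep = 180° − θ = 153.4953°

center=(7.9231,-13.3089) T_A=(6.5810,-14.2251) T_B=(8.7153,-11.8900) sweep=153.4953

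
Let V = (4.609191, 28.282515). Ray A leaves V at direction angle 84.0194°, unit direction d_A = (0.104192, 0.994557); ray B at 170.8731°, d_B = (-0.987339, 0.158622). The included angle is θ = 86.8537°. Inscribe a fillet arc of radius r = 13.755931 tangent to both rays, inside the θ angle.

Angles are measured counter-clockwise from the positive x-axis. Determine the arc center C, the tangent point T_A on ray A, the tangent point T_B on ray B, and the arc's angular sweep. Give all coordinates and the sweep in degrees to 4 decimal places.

bisector direction at 127.4463° = (-0.608017,0.793924)
center distance |VC| = r/sin(θ/2) = 13.755931/sin(43.4269°) = 20.010725
C = V + |VC|·bis = (-7.5577,44.1695)
T_A = V + ((C−V)·d_A)·d_A = V + 14.5328·d_A = (6.1234,42.7363)
T_B = V + ((C−V)·d_B)·d_B = V + 14.5328·d_B = (-9.7397,30.5877)
sweep = 180° − θ = 93.1463°

center=(-7.5577,44.1695) T_A=(6.1234,42.7363) T_B=(-9.7397,30.5877) sweep=93.1463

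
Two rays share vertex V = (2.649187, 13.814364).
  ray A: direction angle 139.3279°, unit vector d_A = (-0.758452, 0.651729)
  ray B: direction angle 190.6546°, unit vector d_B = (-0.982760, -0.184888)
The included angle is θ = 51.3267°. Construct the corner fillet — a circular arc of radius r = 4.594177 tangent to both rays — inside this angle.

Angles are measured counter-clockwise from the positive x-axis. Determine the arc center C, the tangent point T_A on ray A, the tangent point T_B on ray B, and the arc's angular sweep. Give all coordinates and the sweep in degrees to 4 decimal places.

center=(-7.5970,16.5615) T_A=(-4.6029,20.0460) T_B=(-6.7476,12.0465) sweep=128.6733

bisector direction at 164.9913° = (-0.965886,0.258967)
center distance |VC| = r/sin(θ/2) = 4.594177/sin(25.6634°) = 10.608085
C = V + |VC|·bis = (-7.5970,16.5615)
T_A = V + ((C−V)·d_A)·d_A = V + 9.5616·d_A = (-4.6029,20.0460)
T_B = V + ((C−V)·d_B)·d_B = V + 9.5616·d_B = (-6.7476,12.0465)
sweep = 180° − θ = 128.6733°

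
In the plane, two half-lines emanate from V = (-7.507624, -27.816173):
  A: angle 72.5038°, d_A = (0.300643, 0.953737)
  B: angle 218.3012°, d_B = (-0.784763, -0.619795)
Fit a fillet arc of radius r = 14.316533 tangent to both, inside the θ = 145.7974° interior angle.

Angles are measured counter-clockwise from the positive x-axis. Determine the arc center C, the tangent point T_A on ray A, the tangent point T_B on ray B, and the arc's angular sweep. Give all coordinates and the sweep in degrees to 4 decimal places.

bisector direction at 145.4025° = (-0.823161,0.567808)
center distance |VC| = r/sin(θ/2) = 14.316533/sin(72.8987°) = 14.978801
C = V + |VC|·bis = (-19.8376,-19.3111)
T_A = V + ((C−V)·d_A)·d_A = V + 4.4047·d_A = (-6.1834,-23.6153)
T_B = V + ((C−V)·d_B)·d_B = V + 4.4047·d_B = (-10.9643,-30.5462)
sweep = 180° − θ = 34.2026°

center=(-19.8376,-19.3111) T_A=(-6.1834,-23.6153) T_B=(-10.9643,-30.5462) sweep=34.2026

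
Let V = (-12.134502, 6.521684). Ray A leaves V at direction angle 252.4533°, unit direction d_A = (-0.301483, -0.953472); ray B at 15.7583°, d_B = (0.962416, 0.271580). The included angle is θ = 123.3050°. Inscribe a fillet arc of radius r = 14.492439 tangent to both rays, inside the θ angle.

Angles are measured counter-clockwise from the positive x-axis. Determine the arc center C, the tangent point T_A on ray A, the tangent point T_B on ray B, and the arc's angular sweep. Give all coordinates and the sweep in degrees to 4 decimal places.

bisector direction at 314.1058° = (0.695985,-0.718056)
center distance |VC| = r/sin(θ/2) = 14.492439/sin(61.6525°) = 16.467109
C = V + |VC|·bis = (-0.6736,-5.3026)
T_A = V + ((C−V)·d_A)·d_A = V + 7.8189·d_A = (-14.4918,-0.9334)
T_B = V + ((C−V)·d_B)·d_B = V + 7.8189·d_B = (-4.6095,8.6451)
sweep = 180° − θ = 56.6950°

center=(-0.6736,-5.3026) T_A=(-14.4918,-0.9334) T_B=(-4.6095,8.6451) sweep=56.6950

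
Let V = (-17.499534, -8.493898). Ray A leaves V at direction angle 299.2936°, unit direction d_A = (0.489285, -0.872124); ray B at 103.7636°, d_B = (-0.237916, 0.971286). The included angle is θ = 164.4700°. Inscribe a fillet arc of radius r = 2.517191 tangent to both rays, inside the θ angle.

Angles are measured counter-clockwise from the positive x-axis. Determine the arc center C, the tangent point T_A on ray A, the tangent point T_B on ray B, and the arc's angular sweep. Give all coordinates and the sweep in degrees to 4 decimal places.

center=(-15.1363,-7.5616) T_A=(-17.3316,-8.7933) T_B=(-17.5812,-8.1605) sweep=15.5300

bisector direction at 21.5286° = (0.930235,0.366966)
center distance |VC| = r/sin(θ/2) = 2.517191/sin(82.2350°) = 2.540486
C = V + |VC|·bis = (-15.1363,-7.5616)
T_A = V + ((C−V)·d_A)·d_A = V + 0.3432·d_A = (-17.3316,-8.7933)
T_B = V + ((C−V)·d_B)·d_B = V + 0.3432·d_B = (-17.5812,-8.1605)
sweep = 180° − θ = 15.5300°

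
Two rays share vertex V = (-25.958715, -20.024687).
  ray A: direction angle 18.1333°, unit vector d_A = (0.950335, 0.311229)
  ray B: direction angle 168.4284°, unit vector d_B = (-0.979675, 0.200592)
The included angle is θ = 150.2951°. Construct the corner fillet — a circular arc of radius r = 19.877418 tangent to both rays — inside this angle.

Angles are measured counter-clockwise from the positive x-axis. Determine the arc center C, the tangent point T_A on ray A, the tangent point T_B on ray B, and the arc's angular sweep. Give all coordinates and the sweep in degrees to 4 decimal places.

bisector direction at 93.2809° = (-0.057230,0.998361)
center distance |VC| = r/sin(θ/2) = 19.877418/sin(75.1475°) = 20.564495
C = V + |VC|·bis = (-27.1356,0.5061)
T_A = V + ((C−V)·d_A)·d_A = V + 5.2713·d_A = (-20.9492,-18.3841)
T_B = V + ((C−V)·d_B)·d_B = V + 5.2713·d_B = (-31.1229,-18.9673)
sweep = 180° − θ = 29.7049°

center=(-27.1356,0.5061) T_A=(-20.9492,-18.3841) T_B=(-31.1229,-18.9673) sweep=29.7049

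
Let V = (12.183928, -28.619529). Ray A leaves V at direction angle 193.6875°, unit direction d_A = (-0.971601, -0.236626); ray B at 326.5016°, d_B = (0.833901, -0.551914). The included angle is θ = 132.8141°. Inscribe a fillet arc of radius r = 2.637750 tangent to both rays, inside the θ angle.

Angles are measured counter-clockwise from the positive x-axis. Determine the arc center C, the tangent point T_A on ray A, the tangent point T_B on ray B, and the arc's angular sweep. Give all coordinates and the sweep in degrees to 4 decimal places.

center=(11.6888,-31.4550) T_A=(11.0646,-28.8921) T_B=(13.1446,-29.2553) sweep=47.1859

bisector direction at 260.0945° = (-0.172023,-0.985093)
center distance |VC| = r/sin(θ/2) = 2.637750/sin(66.4070°) = 2.878345
C = V + |VC|·bis = (11.6888,-31.4550)
T_A = V + ((C−V)·d_A)·d_A = V + 1.1520·d_A = (11.0646,-28.8921)
T_B = V + ((C−V)·d_B)·d_B = V + 1.1520·d_B = (13.1446,-29.2553)
sweep = 180° − θ = 47.1859°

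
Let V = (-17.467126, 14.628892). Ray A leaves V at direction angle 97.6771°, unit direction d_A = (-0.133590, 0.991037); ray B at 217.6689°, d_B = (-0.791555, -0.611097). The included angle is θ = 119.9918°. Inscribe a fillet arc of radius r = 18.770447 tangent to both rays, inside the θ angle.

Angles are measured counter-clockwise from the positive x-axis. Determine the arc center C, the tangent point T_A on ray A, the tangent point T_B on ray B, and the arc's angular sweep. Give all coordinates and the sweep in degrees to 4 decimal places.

bisector direction at 157.6730° = (-0.925031,0.379892)
center distance |VC| = r/sin(θ/2) = 18.770447/sin(59.9959°) = 21.675141
C = V + |VC|·bis = (-37.5173,22.8631)
T_A = V + ((C−V)·d_A)·d_A = V + 10.8389·d_A = (-18.9151,25.3707)
T_B = V + ((C−V)·d_B)·d_B = V + 10.8389·d_B = (-26.0467,8.0053)
sweep = 180° − θ = 60.0082°

center=(-37.5173,22.8631) T_A=(-18.9151,25.3707) T_B=(-26.0467,8.0053) sweep=60.0082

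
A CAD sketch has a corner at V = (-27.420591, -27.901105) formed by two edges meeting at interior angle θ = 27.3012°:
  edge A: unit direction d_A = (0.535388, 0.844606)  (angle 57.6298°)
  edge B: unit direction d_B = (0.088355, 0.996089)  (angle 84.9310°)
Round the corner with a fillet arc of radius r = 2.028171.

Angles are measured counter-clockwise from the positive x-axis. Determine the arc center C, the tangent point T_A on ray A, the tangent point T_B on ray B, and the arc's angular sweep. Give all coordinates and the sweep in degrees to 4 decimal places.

center=(-24.6625,-19.7618) T_A=(-22.9495,-20.8476) T_B=(-26.6827,-19.5826) sweep=152.6988

bisector direction at 71.2804° = (0.320937,0.947101)
center distance |VC| = r/sin(θ/2) = 2.028171/sin(13.6506°) = 8.593931
C = V + |VC|·bis = (-24.6625,-19.7618)
T_A = V + ((C−V)·d_A)·d_A = V + 8.3512·d_A = (-22.9495,-20.8476)
T_B = V + ((C−V)·d_B)·d_B = V + 8.3512·d_B = (-26.6827,-19.5826)
sweep = 180° − θ = 152.6988°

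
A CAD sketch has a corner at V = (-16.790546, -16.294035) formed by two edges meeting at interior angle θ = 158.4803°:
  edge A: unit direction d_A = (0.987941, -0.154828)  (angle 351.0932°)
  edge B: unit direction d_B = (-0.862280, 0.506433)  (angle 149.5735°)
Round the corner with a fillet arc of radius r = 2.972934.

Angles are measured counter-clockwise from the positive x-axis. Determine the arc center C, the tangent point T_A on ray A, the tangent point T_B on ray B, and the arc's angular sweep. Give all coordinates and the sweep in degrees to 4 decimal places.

bisector direction at 70.3333° = (0.336547,0.941667)
center distance |VC| = r/sin(θ/2) = 2.972934/sin(79.2401°) = 3.026139
C = V + |VC|·bis = (-15.7721,-13.4444)
T_A = V + ((C−V)·d_A)·d_A = V + 0.5650·d_A = (-16.2324,-16.3815)
T_B = V + ((C−V)·d_B)·d_B = V + 0.5650·d_B = (-17.2777,-16.0079)
sweep = 180° − θ = 21.5197°

center=(-15.7721,-13.4444) T_A=(-16.2324,-16.3815) T_B=(-17.2777,-16.0079) sweep=21.5197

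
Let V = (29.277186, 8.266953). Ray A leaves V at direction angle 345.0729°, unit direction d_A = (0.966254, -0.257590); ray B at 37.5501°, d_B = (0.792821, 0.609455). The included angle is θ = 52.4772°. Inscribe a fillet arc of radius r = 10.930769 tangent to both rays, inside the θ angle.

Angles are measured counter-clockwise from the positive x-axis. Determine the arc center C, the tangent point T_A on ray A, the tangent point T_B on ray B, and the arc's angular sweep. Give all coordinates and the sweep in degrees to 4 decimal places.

center=(53.5210,13.1164) T_A=(50.7054,2.5545) T_B=(46.8592,21.7825) sweep=127.5228

bisector direction at 11.3115° = (0.980575,0.196143)
center distance |VC| = r/sin(θ/2) = 10.930769/sin(26.2386°) = 24.724081
C = V + |VC|·bis = (53.5210,13.1164)
T_A = V + ((C−V)·d_A)·d_A = V + 22.1765·d_A = (50.7054,2.5545)
T_B = V + ((C−V)·d_B)·d_B = V + 22.1765·d_B = (46.8592,21.7825)
sweep = 180° − θ = 127.5228°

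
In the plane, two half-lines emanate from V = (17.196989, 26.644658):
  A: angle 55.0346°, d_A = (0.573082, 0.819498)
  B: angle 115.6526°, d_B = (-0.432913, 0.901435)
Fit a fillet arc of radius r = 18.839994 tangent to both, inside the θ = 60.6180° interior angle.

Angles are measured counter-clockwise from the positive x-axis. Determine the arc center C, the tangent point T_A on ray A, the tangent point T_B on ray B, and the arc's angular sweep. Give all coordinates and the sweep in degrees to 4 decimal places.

bisector direction at 85.3436° = (0.081180,0.996699)
center distance |VC| = r/sin(θ/2) = 18.839994/sin(30.3090°) = 37.331814
C = V + |VC|·bis = (20.2276,63.8533)
T_A = V + ((C−V)·d_A)·d_A = V + 32.2292·d_A = (35.6669,53.0564)
T_B = V + ((C−V)·d_B)·d_B = V + 32.2292·d_B = (3.2445,55.6972)
sweep = 180° − θ = 119.3820°

center=(20.2276,63.8533) T_A=(35.6669,53.0564) T_B=(3.2445,55.6972) sweep=119.3820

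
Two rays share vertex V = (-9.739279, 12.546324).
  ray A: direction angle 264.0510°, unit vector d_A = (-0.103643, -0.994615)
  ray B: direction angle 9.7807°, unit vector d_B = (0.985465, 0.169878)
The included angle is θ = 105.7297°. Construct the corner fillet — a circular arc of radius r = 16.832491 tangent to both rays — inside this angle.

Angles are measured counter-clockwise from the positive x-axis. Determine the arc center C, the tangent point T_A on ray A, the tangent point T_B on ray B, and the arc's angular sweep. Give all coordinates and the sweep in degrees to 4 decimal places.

bisector direction at 316.9159° = (0.730351,-0.683072)
center distance |VC| = r/sin(θ/2) = 16.832491/sin(52.8648°) = 21.114151
C = V + |VC|·bis = (5.6815,-1.8762)
T_A = V + ((C−V)·d_A)·d_A = V + 12.7466·d_A = (-11.0604,-0.1316)
T_B = V + ((C−V)·d_B)·d_B = V + 12.7466·d_B = (2.8220,14.7117)
sweep = 180° − θ = 74.2703°

center=(5.6815,-1.8762) T_A=(-11.0604,-0.1316) T_B=(2.8220,14.7117) sweep=74.2703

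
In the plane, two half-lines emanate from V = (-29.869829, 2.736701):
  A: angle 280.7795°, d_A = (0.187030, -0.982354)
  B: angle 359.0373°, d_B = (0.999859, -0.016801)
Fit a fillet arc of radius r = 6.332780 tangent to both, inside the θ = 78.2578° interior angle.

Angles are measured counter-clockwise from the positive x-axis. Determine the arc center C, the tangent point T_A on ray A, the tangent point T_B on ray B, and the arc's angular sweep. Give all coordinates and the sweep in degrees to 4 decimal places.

center=(-22.1929,-3.7260) T_A=(-28.4139,-4.9104) T_B=(-22.0865,2.6059) sweep=101.7422

bisector direction at 319.9084° = (0.765016,-0.644011)
center distance |VC| = r/sin(θ/2) = 6.332780/sin(39.1289°) = 10.035033
C = V + |VC|·bis = (-22.1929,-3.7260)
T_A = V + ((C−V)·d_A)·d_A = V + 7.7845·d_A = (-28.4139,-4.9104)
T_B = V + ((C−V)·d_B)·d_B = V + 7.7845·d_B = (-22.0865,2.6059)
sweep = 180° − θ = 101.7422°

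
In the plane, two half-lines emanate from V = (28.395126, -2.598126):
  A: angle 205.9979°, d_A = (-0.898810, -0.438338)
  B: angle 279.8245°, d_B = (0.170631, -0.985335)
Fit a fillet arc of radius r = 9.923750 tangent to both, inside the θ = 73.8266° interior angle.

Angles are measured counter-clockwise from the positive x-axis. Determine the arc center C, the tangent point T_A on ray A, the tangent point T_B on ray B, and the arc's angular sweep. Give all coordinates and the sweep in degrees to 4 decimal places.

center=(20.8711,-17.3085) T_A=(16.5211,-8.3889) T_B=(30.6493,-15.6152) sweep=106.1734

bisector direction at 242.9112° = (-0.455371,-0.890302)
center distance |VC| = r/sin(θ/2) = 9.923750/sin(36.9133°) = 16.522900
C = V + |VC|·bis = (20.8711,-17.3085)
T_A = V + ((C−V)·d_A)·d_A = V + 13.2108·d_A = (16.5211,-8.3889)
T_B = V + ((C−V)·d_B)·d_B = V + 13.2108·d_B = (30.6493,-15.6152)
sweep = 180° − θ = 106.1734°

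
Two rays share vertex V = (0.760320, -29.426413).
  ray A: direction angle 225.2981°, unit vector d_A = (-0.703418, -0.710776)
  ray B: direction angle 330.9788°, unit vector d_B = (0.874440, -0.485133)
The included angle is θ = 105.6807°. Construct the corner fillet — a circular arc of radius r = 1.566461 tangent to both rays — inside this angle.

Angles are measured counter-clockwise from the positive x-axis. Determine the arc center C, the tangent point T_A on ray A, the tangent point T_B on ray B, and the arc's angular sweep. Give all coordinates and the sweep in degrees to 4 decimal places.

bisector direction at 278.1384° = (0.141566,-0.989929)
center distance |VC| = r/sin(θ/2) = 1.566461/sin(52.8404°) = 1.965556
C = V + |VC|·bis = (1.0386,-31.3722)
T_A = V + ((C−V)·d_A)·d_A = V + 1.1873·d_A = (-0.0748,-30.2703)
T_B = V + ((C−V)·d_B)·d_B = V + 1.1873·d_B = (1.7985,-30.0024)
sweep = 180° − θ = 74.3193°

center=(1.0386,-31.3722) T_A=(-0.0748,-30.2703) T_B=(1.7985,-30.0024) sweep=74.3193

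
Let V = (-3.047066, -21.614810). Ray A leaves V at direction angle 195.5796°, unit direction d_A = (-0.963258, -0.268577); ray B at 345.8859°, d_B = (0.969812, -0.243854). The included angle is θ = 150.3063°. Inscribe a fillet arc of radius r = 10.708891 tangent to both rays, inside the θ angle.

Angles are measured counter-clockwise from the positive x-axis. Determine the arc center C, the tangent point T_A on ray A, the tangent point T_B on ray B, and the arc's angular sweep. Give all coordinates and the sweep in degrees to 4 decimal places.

bisector direction at 270.7328° = (0.012789,-0.999918)
center distance |VC| = r/sin(θ/2) = 10.708891/sin(75.1531°) = 11.078765
C = V + |VC|·bis = (-2.9054,-32.6927)
T_A = V + ((C−V)·d_A)·d_A = V + 2.8388·d_A = (-5.7815,-22.3772)
T_B = V + ((C−V)·d_B)·d_B = V + 2.8388·d_B = (-0.2940,-22.3071)
sweep = 180° − θ = 29.6937°

center=(-2.9054,-32.6927) T_A=(-5.7815,-22.3772) T_B=(-0.2940,-22.3071) sweep=29.6937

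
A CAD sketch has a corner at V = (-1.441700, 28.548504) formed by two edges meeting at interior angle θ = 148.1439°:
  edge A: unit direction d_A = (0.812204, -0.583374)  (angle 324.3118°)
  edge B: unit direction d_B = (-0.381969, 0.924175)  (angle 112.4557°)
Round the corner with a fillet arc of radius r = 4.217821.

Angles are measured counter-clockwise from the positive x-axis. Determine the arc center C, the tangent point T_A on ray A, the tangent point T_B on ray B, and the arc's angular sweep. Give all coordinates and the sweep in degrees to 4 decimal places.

bisector direction at 38.3838° = (0.783870,0.620925)
center distance |VC| = r/sin(θ/2) = 4.217821/sin(74.0720°) = 4.386221
C = V + |VC|·bis = (1.9965,31.2720)
T_A = V + ((C−V)·d_A)·d_A = V + 1.2037·d_A = (-0.4640,27.8463)
T_B = V + ((C−V)·d_B)·d_B = V + 1.2037·d_B = (-1.9015,29.6609)
sweep = 180° − θ = 31.8561°

center=(1.9965,31.2720) T_A=(-0.4640,27.8463) T_B=(-1.9015,29.6609) sweep=31.8561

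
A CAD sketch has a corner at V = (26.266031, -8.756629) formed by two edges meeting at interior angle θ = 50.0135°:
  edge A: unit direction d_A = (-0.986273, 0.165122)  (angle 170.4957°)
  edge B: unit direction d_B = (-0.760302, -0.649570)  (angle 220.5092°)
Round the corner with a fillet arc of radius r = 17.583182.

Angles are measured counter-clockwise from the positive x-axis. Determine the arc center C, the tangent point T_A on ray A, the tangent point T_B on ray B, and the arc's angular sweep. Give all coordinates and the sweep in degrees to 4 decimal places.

bisector direction at 195.5024° = (-0.963619,-0.267280)
center distance |VC| = r/sin(θ/2) = 17.583182/sin(25.0068°) = 41.594845
C = V + |VC|·bis = (-13.8156,-19.8741)
T_A = V + ((C−V)·d_A)·d_A = V + 37.6957·d_A = (-10.9122,-2.5323)
T_B = V + ((C−V)·d_B)·d_B = V + 37.6957·d_B = (-2.3940,-33.2426)
sweep = 180° − θ = 129.9865°

center=(-13.8156,-19.8741) T_A=(-10.9122,-2.5323) T_B=(-2.3940,-33.2426) sweep=129.9865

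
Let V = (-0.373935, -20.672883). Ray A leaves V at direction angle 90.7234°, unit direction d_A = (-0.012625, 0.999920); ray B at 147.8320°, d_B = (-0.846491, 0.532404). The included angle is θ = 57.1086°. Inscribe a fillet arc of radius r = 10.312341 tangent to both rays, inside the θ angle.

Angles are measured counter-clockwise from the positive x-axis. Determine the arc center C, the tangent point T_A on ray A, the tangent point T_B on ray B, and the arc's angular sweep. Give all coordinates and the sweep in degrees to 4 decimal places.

bisector direction at 119.2777° = (-0.489043,0.872260)
center distance |VC| = r/sin(θ/2) = 10.312341/sin(28.5543°) = 21.574323
C = V + |VC|·bis = (-10.9247,-1.8545)
T_A = V + ((C−V)·d_A)·d_A = V + 18.9501·d_A = (-0.6132,-1.7243)
T_B = V + ((C−V)·d_B)·d_B = V + 18.9501·d_B = (-16.4150,-10.5838)
sweep = 180° − θ = 122.8914°

center=(-10.9247,-1.8545) T_A=(-0.6132,-1.7243) T_B=(-16.4150,-10.5838) sweep=122.8914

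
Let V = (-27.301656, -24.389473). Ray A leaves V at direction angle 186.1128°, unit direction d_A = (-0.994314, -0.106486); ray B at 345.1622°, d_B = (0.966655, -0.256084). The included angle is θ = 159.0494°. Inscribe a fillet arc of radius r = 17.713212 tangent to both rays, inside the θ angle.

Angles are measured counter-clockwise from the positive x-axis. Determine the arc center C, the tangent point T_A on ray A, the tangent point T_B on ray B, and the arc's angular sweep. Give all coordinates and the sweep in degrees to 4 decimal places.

center=(-28.6719,-42.3507) T_A=(-30.5581,-24.7382) T_B=(-24.1358,-25.2282) sweep=20.9506

bisector direction at 265.6375° = (-0.076066,-0.997103)
center distance |VC| = r/sin(θ/2) = 17.713212/sin(79.5247°) = 18.013435
C = V + |VC|·bis = (-28.6719,-42.3507)
T_A = V + ((C−V)·d_A)·d_A = V + 3.2751·d_A = (-30.5581,-24.7382)
T_B = V + ((C−V)·d_B)·d_B = V + 3.2751·d_B = (-24.1358,-25.2282)
sweep = 180° − θ = 20.9506°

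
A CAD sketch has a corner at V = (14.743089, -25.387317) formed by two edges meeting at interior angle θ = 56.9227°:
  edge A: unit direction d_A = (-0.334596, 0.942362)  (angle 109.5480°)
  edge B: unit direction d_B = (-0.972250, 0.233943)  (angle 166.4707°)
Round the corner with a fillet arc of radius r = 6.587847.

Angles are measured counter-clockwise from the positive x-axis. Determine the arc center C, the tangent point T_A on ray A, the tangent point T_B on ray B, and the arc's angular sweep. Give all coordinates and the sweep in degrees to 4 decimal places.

center=(4.4687,-16.1392) T_A=(10.6768,-13.9349) T_B=(2.9275,-22.5442) sweep=123.0773

bisector direction at 138.0094° = (-0.743254,0.669009)
center distance |VC| = r/sin(θ/2) = 6.587847/sin(28.4613°) = 13.823582
C = V + |VC|·bis = (4.4687,-16.1392)
T_A = V + ((C−V)·d_A)·d_A = V + 12.1528·d_A = (10.6768,-13.9349)
T_B = V + ((C−V)·d_B)·d_B = V + 12.1528·d_B = (2.9275,-22.5442)
sweep = 180° − θ = 123.0773°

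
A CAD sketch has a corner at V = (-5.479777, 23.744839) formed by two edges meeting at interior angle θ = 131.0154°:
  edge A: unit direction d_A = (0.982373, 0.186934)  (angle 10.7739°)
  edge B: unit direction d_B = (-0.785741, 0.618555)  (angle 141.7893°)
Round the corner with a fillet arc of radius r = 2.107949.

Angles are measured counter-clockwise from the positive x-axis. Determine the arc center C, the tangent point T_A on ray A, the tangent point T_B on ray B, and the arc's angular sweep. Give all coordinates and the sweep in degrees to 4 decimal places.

center=(-4.9304,25.9951) T_A=(-4.5364,23.9244) T_B=(-6.2343,24.3388) sweep=48.9846

bisector direction at 76.2816° = (0.237150,0.971473)
center distance |VC| = r/sin(θ/2) = 2.107949/sin(65.5077°) = 2.316384
C = V + |VC|·bis = (-4.9304,25.9951)
T_A = V + ((C−V)·d_A)·d_A = V + 0.9603·d_A = (-4.5364,23.9244)
T_B = V + ((C−V)·d_B)·d_B = V + 0.9603·d_B = (-6.2343,24.3388)
sweep = 180° − θ = 48.9846°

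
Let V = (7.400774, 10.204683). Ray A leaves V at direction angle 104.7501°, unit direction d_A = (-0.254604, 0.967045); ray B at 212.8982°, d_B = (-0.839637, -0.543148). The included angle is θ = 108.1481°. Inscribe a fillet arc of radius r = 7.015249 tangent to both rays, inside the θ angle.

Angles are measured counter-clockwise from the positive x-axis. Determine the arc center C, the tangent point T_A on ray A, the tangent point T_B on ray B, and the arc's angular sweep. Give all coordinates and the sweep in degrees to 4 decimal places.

center=(-0.6775,13.3341) T_A=(6.1066,15.1202) T_B=(3.1329,7.4438) sweep=71.8519

bisector direction at 158.8242° = (-0.932476,0.361232)
center distance |VC| = r/sin(θ/2) = 7.015249/sin(54.0740°) = 8.663197
C = V + |VC|·bis = (-0.6775,13.3341)
T_A = V + ((C−V)·d_A)·d_A = V + 5.0830·d_A = (6.1066,15.1202)
T_B = V + ((C−V)·d_B)·d_B = V + 5.0830·d_B = (3.1329,7.4438)
sweep = 180° − θ = 71.8519°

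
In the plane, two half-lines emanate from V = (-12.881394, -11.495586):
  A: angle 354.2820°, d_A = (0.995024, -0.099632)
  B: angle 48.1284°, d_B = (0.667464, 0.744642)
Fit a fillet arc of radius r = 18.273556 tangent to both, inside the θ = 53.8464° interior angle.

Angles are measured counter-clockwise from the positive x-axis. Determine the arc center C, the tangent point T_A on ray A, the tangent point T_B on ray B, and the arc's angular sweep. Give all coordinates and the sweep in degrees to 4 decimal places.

bisector direction at 21.2052° = (0.932291,0.361709)
center distance |VC| = r/sin(θ/2) = 18.273556/sin(26.9232°) = 40.357170
C = V + |VC|·bis = (24.7432,3.1020)
T_A = V + ((C−V)·d_A)·d_A = V + 35.9830·d_A = (22.9226,-15.0807)
T_B = V + ((C−V)·d_B)·d_B = V + 35.9830·d_B = (11.1360,15.2989)
sweep = 180° − θ = 126.1536°

center=(24.7432,3.1020) T_A=(22.9226,-15.0807) T_B=(11.1360,15.2989) sweep=126.1536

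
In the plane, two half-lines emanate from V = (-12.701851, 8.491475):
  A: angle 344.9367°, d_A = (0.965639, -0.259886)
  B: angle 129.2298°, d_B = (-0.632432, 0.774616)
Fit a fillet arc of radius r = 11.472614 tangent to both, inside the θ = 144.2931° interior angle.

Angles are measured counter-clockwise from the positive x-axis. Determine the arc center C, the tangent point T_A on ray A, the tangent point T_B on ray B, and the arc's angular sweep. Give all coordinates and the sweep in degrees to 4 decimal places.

bisector direction at 57.0832° = (0.543420,0.839461)
center distance |VC| = r/sin(θ/2) = 11.472614/sin(72.1466°) = 12.053043
C = V + |VC|·bis = (-6.1520,18.6095)
T_A = V + ((C−V)·d_A)·d_A = V + 3.6953·d_A = (-9.1336,7.5311)
T_B = V + ((C−V)·d_B)·d_B = V + 3.6953·d_B = (-15.0389,11.3539)
sweep = 180° − θ = 35.7069°

center=(-6.1520,18.6095) T_A=(-9.1336,7.5311) T_B=(-15.0389,11.3539) sweep=35.7069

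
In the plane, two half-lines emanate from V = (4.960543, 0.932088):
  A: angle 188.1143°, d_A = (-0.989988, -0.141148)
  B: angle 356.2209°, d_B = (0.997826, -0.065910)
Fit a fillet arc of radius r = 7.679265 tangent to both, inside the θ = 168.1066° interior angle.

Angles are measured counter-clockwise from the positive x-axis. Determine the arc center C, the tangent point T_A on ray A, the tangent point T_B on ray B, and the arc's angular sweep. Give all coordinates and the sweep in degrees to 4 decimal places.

bisector direction at 272.1676° = (0.037823,-0.999284)
center distance |VC| = r/sin(θ/2) = 7.679265/sin(84.0533°) = 7.720813
C = V + |VC|·bis = (5.2526,-6.7832)
T_A = V + ((C−V)·d_A)·d_A = V + 0.7999·d_A = (4.1686,0.8192)
T_B = V + ((C−V)·d_B)·d_B = V + 0.7999·d_B = (5.7587,0.8794)
sweep = 180° − θ = 11.8934°

center=(5.2526,-6.7832) T_A=(4.1686,0.8192) T_B=(5.7587,0.8794) sweep=11.8934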